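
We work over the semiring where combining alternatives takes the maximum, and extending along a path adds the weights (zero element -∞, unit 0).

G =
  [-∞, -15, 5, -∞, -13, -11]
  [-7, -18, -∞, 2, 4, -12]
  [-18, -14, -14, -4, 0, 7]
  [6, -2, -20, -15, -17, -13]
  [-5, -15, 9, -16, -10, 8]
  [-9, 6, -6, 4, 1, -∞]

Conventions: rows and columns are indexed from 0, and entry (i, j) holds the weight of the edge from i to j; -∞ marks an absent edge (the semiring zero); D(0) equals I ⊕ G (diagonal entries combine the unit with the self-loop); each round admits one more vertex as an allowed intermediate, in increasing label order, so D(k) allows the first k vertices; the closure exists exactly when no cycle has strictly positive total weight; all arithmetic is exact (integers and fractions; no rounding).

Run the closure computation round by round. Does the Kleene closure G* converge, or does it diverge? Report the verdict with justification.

D(0):
  [0, -15, 5, -∞, -13, -11]
  [-7, 0, -∞, 2, 4, -12]
  [-18, -14, 0, -4, 0, 7]
  [6, -2, -20, 0, -17, -13]
  [-5, -15, 9, -16, 0, 8]
  [-9, 6, -6, 4, 1, 0]
D(1):
  [0, -15, 5, -∞, -13, -11]
  [-7, 0, -2, 2, 4, -12]
  [-18, -14, 0, -4, 0, 7]
  [6, -2, 11, 0, -7, -5]
  [-5, -15, 9, -16, 0, 8]
  [-9, 6, -4, 4, 1, 0]
D(2):
  [0, -15, 5, -13, -11, -11]
  [-7, 0, -2, 2, 4, -12]
  [-18, -14, 0, -4, 0, 7]
  [6, -2, 11, 0, 2, -5]
  [-5, -15, 9, -13, 0, 8]
  [-1, 6, 4, 8, 10, 0]
Detection: at round 3, diagonal entry (3, 3) turns strictly positive.
Key observation: the cycle 3->0->2->3 has total weight 6 + 5 + (-4), which is strictly positive.
Answer: DIVERGES — positive cycle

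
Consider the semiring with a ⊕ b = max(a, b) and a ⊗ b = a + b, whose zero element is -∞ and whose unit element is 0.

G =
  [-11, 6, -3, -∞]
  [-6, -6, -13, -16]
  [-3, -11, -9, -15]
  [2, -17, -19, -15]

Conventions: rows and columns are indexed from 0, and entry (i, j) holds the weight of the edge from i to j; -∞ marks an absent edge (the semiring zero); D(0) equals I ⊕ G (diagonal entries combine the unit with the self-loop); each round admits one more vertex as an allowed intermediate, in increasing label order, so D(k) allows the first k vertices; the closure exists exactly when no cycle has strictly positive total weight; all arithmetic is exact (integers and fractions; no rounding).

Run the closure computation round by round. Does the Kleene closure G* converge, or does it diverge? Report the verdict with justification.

D(0):
  [0, 6, -3, -∞]
  [-6, 0, -13, -16]
  [-3, -11, 0, -15]
  [2, -17, -19, 0]
D(1):
  [0, 6, -3, -∞]
  [-6, 0, -9, -16]
  [-3, 3, 0, -15]
  [2, 8, -1, 0]
D(2):
  [0, 6, -3, -10]
  [-6, 0, -9, -16]
  [-3, 3, 0, -13]
  [2, 8, -1, 0]
D(3):
  [0, 6, -3, -10]
  [-6, 0, -9, -16]
  [-3, 3, 0, -13]
  [2, 8, -1, 0]
D(4):
  [0, 6, -3, -10]
  [-6, 0, -9, -16]
  [-3, 3, 0, -13]
  [2, 8, -1, 0]
Key observation: every diagonal entry stays at the unit through all rounds, so no improving cycle exists.
Answer: CONVERGES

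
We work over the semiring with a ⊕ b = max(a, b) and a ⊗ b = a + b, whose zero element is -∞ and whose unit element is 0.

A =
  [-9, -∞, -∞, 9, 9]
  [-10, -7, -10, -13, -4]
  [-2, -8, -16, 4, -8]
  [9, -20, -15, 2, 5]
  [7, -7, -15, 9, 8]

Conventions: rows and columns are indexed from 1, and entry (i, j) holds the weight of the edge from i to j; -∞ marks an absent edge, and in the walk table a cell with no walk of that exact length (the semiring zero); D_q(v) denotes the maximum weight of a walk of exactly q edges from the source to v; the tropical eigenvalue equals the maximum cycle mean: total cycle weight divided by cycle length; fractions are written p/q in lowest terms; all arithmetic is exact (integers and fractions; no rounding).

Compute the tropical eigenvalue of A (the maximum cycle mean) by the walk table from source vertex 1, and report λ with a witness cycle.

q=0: [0, -∞, -∞, -∞, -∞]
q=1: [-9, -∞, -∞, 9, 9]
q=2: [18, 2, -6, 18, 17]
q=3: [27, 10, 3, 27, 27]
q=4: [36, 20, 12, 36, 36]
q=5: [45, 29, 21, 45, 45]
Optimal cycle mean attained by: cycle 1->4->1, total 9 + 9, length 2.
Answer: λ = 9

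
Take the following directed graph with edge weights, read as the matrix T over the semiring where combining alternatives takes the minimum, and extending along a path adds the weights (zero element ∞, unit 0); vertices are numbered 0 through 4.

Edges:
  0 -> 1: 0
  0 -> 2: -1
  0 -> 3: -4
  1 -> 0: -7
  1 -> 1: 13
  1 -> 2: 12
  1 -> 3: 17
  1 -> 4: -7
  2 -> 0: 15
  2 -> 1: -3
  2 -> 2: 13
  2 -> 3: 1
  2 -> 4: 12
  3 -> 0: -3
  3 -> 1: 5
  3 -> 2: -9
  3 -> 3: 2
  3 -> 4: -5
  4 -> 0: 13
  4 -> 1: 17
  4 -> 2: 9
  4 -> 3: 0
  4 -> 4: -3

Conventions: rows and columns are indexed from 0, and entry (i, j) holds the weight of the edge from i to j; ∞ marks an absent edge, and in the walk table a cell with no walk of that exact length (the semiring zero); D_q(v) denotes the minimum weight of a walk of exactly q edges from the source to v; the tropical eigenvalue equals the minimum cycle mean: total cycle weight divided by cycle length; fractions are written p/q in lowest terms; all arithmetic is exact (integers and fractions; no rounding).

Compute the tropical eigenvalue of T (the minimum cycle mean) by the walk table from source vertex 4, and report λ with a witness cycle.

q=0: [∞, ∞, ∞, ∞, 0]
q=1: [13, 17, 9, 0, -3]
q=2: [-3, 5, -9, -3, -6]
q=3: [-6, -12, -12, -8, -9]
q=4: [-19, -15, -17, -11, -19]
q=5: [-22, -20, -20, -23, -22]
Optimal cycle mean attained by: cycle 0->3->2->1->0, total (-4) + (-9) + (-3) + (-7), length 4.
Answer: λ = -23/4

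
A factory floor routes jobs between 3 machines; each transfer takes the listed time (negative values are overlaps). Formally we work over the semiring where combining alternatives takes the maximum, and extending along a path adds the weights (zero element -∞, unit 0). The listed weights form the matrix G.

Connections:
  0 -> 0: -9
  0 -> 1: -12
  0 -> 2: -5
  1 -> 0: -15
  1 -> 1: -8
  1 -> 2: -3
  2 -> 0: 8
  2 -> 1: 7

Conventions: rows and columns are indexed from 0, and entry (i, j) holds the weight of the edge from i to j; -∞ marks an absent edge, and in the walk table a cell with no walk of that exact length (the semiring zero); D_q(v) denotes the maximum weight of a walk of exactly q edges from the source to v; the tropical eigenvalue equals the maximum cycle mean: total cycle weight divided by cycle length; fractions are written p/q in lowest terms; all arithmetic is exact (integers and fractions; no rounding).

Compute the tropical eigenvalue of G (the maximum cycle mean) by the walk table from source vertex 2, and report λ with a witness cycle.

q=0: [-∞, -∞, 0]
q=1: [8, 7, -∞]
q=2: [-1, -1, 4]
q=3: [12, 11, -4]
Optimal cycle mean attained by: cycle 1->2->1, total (-3) + 7, length 2.
Answer: λ = 2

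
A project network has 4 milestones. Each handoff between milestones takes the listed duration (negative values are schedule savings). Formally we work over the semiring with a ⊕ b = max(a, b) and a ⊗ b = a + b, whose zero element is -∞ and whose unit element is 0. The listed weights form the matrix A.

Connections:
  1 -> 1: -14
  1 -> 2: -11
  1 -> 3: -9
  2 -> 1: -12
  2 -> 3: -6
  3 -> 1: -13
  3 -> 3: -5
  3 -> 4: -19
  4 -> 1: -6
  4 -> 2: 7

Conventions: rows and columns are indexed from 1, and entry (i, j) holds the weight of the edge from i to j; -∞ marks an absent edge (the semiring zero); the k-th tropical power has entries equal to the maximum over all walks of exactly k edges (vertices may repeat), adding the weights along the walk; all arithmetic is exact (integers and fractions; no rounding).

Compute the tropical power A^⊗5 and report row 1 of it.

A^⊗2:
  [-22, -25, -14, -28]
  [-19, -23, -11, -25]
  [-18, -12, -10, -24]
  [-5, -17, 1, -∞]
A^⊗3:
  [-27, -21, -19, -33]
  [-24, -18, -16, -30]
  [-23, -17, -15, -29]
  [-12, -16, -4, -18]
A^⊗4:
  [-32, -26, -24, -38]
  [-29, -23, -21, -35]
  [-28, -22, -20, -34]
  [-17, -11, -9, -23]
A^⊗5:
  [-37, -31, -29, -43]
  [-34, -28, -26, -40]
  [-33, -27, -25, -39]
  [-22, -16, -14, -28]
Answer: row 1 of A^⊗5 = [-37, -31, -29, -43]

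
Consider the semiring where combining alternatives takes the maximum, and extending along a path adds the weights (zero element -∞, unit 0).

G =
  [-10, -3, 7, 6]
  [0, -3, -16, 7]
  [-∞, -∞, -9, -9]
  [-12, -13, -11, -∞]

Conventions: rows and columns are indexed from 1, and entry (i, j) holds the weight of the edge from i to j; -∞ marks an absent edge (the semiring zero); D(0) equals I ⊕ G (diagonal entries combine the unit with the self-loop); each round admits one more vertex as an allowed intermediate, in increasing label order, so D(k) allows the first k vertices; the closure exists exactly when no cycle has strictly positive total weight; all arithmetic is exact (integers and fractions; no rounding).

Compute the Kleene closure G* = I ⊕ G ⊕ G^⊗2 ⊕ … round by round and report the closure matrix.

D(0):
  [0, -3, 7, 6]
  [0, 0, -16, 7]
  [-∞, -∞, 0, -9]
  [-12, -13, -11, 0]
D(1):
  [0, -3, 7, 6]
  [0, 0, 7, 7]
  [-∞, -∞, 0, -9]
  [-12, -13, -5, 0]
D(2):
  [0, -3, 7, 6]
  [0, 0, 7, 7]
  [-∞, -∞, 0, -9]
  [-12, -13, -5, 0]
D(3):
  [0, -3, 7, 6]
  [0, 0, 7, 7]
  [-∞, -∞, 0, -9]
  [-12, -13, -5, 0]
D(4):
  [0, -3, 7, 6]
  [0, 0, 7, 7]
  [-21, -22, 0, -9]
  [-12, -13, -5, 0]
Answer: G* = [[0, -3, 7, 6], [0, 0, 7, 7], [-21, -22, 0, -9], [-12, -13, -5, 0]]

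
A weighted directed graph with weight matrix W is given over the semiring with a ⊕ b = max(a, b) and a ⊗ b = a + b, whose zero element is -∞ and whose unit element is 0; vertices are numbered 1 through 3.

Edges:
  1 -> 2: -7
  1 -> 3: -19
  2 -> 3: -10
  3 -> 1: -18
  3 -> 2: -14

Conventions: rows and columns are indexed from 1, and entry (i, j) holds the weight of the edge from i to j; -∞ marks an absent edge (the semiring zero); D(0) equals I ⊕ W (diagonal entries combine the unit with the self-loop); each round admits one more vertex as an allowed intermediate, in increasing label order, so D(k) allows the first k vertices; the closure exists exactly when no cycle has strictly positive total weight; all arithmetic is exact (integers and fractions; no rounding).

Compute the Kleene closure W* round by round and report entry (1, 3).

D(0):
  [0, -7, -19]
  [-∞, 0, -10]
  [-18, -14, 0]
D(1):
  [0, -7, -19]
  [-∞, 0, -10]
  [-18, -14, 0]
D(2):
  [0, -7, -17]
  [-∞, 0, -10]
  [-18, -14, 0]
D(3):
  [0, -7, -17]
  [-28, 0, -10]
  [-18, -14, 0]
Answer: W*[1][3] = -17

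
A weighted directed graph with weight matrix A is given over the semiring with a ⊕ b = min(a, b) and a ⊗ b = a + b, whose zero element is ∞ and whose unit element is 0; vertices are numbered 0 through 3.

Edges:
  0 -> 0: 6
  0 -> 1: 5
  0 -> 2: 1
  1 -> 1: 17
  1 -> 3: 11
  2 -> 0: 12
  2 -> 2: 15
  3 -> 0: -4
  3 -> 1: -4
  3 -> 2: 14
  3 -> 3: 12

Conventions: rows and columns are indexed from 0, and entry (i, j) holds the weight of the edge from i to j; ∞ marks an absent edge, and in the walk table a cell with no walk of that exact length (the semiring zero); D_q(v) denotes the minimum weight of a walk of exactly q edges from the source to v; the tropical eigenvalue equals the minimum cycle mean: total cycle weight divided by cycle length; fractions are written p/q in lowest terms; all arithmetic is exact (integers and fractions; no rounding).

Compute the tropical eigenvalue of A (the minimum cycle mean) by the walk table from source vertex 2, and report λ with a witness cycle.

q=0: [∞, ∞, 0, ∞]
q=1: [12, ∞, 15, ∞]
q=2: [18, 17, 13, ∞]
q=3: [24, 23, 19, 28]
q=4: [24, 24, 25, 34]
Optimal cycle mean attained by: cycle 1->3->1, total 11 + (-4), length 2.
Answer: λ = 7/2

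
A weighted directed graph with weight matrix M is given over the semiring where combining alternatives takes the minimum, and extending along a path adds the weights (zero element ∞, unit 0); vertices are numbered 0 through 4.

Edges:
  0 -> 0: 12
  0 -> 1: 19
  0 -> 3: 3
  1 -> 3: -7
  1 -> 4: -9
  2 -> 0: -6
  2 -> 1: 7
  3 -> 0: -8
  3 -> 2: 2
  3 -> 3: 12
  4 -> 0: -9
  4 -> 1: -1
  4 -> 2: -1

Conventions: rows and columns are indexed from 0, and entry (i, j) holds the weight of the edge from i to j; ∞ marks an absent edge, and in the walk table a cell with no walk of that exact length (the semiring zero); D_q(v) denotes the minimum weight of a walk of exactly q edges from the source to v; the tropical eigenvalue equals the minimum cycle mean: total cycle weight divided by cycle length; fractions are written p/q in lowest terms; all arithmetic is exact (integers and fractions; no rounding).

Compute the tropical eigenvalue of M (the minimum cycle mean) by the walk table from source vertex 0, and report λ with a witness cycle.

q=0: [0, ∞, ∞, ∞, ∞]
q=1: [12, 19, ∞, 3, ∞]
q=2: [-5, 31, 5, 12, 10]
q=3: [-1, 9, 9, -2, 22]
q=4: [-10, 16, 0, 2, 0]
q=5: [-9, -1, -1, -7, 7]
Optimal cycle mean attained by: cycle 1->4->1, total (-9) + (-1), length 2.
Answer: λ = -5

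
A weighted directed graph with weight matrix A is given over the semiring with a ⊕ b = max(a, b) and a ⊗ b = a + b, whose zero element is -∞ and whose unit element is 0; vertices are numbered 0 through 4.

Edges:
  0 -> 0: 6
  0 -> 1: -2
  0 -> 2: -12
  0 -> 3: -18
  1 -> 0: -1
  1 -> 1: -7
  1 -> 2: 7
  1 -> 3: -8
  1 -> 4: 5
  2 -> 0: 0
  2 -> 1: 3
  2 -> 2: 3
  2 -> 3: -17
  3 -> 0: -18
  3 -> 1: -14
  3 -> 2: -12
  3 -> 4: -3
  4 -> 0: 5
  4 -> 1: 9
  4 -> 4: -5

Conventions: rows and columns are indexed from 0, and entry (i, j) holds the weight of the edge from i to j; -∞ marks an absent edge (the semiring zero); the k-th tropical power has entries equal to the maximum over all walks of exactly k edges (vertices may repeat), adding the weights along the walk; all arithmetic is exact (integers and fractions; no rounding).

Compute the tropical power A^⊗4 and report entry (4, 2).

A^⊗2:
  [12, 4, 5, -10, 3]
  [10, 14, 10, -10, 0]
  [6, 6, 10, -5, 8]
  [2, 6, -7, -22, -8]
  [11, 4, 16, 1, 14]
A^⊗3:
  [18, 12, 11, -4, 9]
  [16, 13, 21, 6, 19]
  [13, 17, 13, -2, 11]
  [8, 1, 13, -2, 11]
  [19, 23, 19, -1, 9]
A^⊗4:
  [24, 18, 19, 4, 17]
  [24, 28, 24, 5, 18]
  [19, 20, 24, 9, 22]
  [16, 20, 16, -4, 6]
  [25, 22, 30, 15, 28]
Key observation: the optimum is the walk 4->1->4->1->2, with weight 9 + 5 + 9 + 7 = 30.
Optimal value attained by: walk 4->1->4->1->2.
Answer: (A^⊗4)[4][2] = 30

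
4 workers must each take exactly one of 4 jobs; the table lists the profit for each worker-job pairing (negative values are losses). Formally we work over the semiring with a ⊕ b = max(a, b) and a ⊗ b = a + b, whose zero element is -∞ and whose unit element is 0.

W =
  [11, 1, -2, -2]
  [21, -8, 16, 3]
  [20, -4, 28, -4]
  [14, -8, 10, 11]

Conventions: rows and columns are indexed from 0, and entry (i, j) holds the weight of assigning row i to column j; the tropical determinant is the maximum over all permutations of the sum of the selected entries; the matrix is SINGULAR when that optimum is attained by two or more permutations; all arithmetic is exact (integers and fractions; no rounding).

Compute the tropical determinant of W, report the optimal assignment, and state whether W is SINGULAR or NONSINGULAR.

σ = (0, 1, 2, 3): 11 + (-8) + 28 + 11 = 42
σ = (0, 1, 3, 2): 11 + (-8) + (-4) + 10 = 9
σ = (0, 2, 1, 3): 11 + 16 + (-4) + 11 = 34
σ = (0, 2, 3, 1): 11 + 16 + (-4) + (-8) = 15
σ = (0, 3, 1, 2): 11 + 3 + (-4) + 10 = 20
σ = (0, 3, 2, 1): 11 + 3 + 28 + (-8) = 34
σ = (1, 0, 2, 3): 1 + 21 + 28 + 11 = 61
σ = (1, 0, 3, 2): 1 + 21 + (-4) + 10 = 28
σ = (1, 2, 0, 3): 1 + 16 + 20 + 11 = 48
σ = (1, 2, 3, 0): 1 + 16 + (-4) + 14 = 27
σ = (1, 3, 0, 2): 1 + 3 + 20 + 10 = 34
σ = (1, 3, 2, 0): 1 + 3 + 28 + 14 = 46
σ = (2, 0, 1, 3): (-2) + 21 + (-4) + 11 = 26
σ = (2, 0, 3, 1): (-2) + 21 + (-4) + (-8) = 7
σ = (2, 1, 0, 3): (-2) + (-8) + 20 + 11 = 21
σ = (2, 1, 3, 0): (-2) + (-8) + (-4) + 14 = 0
σ = (2, 3, 0, 1): (-2) + 3 + 20 + (-8) = 13
σ = (2, 3, 1, 0): (-2) + 3 + (-4) + 14 = 11
σ = (3, 0, 1, 2): (-2) + 21 + (-4) + 10 = 25
σ = (3, 0, 2, 1): (-2) + 21 + 28 + (-8) = 39
σ = (3, 1, 0, 2): (-2) + (-8) + 20 + 10 = 20
σ = (3, 1, 2, 0): (-2) + (-8) + 28 + 14 = 32
σ = (3, 2, 0, 1): (-2) + 16 + 20 + (-8) = 26
σ = (3, 2, 1, 0): (-2) + 16 + (-4) + 14 = 24
Optimal value attained by: σ = (1, 0, 2, 3).
Answer: det⊕(W) = 61; verdict: NONSINGULAR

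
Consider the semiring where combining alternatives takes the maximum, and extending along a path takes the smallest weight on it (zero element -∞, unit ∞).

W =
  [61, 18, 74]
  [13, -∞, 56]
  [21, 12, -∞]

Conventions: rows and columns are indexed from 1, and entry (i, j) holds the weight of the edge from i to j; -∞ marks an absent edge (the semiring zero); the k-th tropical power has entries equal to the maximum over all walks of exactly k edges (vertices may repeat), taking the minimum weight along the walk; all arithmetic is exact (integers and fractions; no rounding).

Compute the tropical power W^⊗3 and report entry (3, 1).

W^⊗2:
  [61, 18, 61]
  [21, 13, 13]
  [21, 18, 21]
W^⊗3:
  [61, 18, 61]
  [21, 18, 21]
  [21, 18, 21]
Key observation: the optimum is the walk 3->1->1->1, with weight 21 min 61 min 61 = 21.
Optimal value attained by: walk 3->1->1->1.
Answer: (W^⊗3)[3][1] = 21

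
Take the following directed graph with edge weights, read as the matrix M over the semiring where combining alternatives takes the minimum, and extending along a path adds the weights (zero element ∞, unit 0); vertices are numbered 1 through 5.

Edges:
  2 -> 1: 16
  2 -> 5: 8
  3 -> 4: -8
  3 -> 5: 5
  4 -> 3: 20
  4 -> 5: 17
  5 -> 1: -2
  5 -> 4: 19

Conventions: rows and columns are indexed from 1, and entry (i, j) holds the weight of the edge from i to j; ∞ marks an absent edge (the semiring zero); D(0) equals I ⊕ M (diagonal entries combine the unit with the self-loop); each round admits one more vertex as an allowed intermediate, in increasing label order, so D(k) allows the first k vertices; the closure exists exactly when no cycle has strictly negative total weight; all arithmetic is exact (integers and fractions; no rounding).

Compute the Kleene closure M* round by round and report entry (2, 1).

D(0):
  [0, ∞, ∞, ∞, ∞]
  [16, 0, ∞, ∞, 8]
  [∞, ∞, 0, -8, 5]
  [∞, ∞, 20, 0, 17]
  [-2, ∞, ∞, 19, 0]
D(1):
  [0, ∞, ∞, ∞, ∞]
  [16, 0, ∞, ∞, 8]
  [∞, ∞, 0, -8, 5]
  [∞, ∞, 20, 0, 17]
  [-2, ∞, ∞, 19, 0]
D(2):
  [0, ∞, ∞, ∞, ∞]
  [16, 0, ∞, ∞, 8]
  [∞, ∞, 0, -8, 5]
  [∞, ∞, 20, 0, 17]
  [-2, ∞, ∞, 19, 0]
D(3):
  [0, ∞, ∞, ∞, ∞]
  [16, 0, ∞, ∞, 8]
  [∞, ∞, 0, -8, 5]
  [∞, ∞, 20, 0, 17]
  [-2, ∞, ∞, 19, 0]
D(4):
  [0, ∞, ∞, ∞, ∞]
  [16, 0, ∞, ∞, 8]
  [∞, ∞, 0, -8, 5]
  [∞, ∞, 20, 0, 17]
  [-2, ∞, 39, 19, 0]
D(5):
  [0, ∞, ∞, ∞, ∞]
  [6, 0, 47, 27, 8]
  [3, ∞, 0, -8, 5]
  [15, ∞, 20, 0, 17]
  [-2, ∞, 39, 19, 0]
Answer: M*[2][1] = 6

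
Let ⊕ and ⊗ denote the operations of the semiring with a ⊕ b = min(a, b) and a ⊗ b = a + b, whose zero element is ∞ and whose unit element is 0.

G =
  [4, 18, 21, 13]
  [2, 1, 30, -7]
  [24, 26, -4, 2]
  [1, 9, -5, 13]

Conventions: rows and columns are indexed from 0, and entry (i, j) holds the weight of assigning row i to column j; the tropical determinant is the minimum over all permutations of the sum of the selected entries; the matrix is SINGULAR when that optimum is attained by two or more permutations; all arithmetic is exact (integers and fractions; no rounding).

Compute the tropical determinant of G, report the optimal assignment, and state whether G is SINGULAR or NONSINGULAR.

σ = (0, 1, 2, 3): 4 + 1 + (-4) + 13 = 14
σ = (0, 1, 3, 2): 4 + 1 + 2 + (-5) = 2
σ = (0, 2, 1, 3): 4 + 30 + 26 + 13 = 73
σ = (0, 2, 3, 1): 4 + 30 + 2 + 9 = 45
σ = (0, 3, 1, 2): 4 + (-7) + 26 + (-5) = 18
σ = (0, 3, 2, 1): 4 + (-7) + (-4) + 9 = 2
σ = (1, 0, 2, 3): 18 + 2 + (-4) + 13 = 29
σ = (1, 0, 3, 2): 18 + 2 + 2 + (-5) = 17
σ = (1, 2, 0, 3): 18 + 30 + 24 + 13 = 85
σ = (1, 2, 3, 0): 18 + 30 + 2 + 1 = 51
σ = (1, 3, 0, 2): 18 + (-7) + 24 + (-5) = 30
σ = (1, 3, 2, 0): 18 + (-7) + (-4) + 1 = 8
σ = (2, 0, 1, 3): 21 + 2 + 26 + 13 = 62
σ = (2, 0, 3, 1): 21 + 2 + 2 + 9 = 34
σ = (2, 1, 0, 3): 21 + 1 + 24 + 13 = 59
σ = (2, 1, 3, 0): 21 + 1 + 2 + 1 = 25
σ = (2, 3, 0, 1): 21 + (-7) + 24 + 9 = 47
σ = (2, 3, 1, 0): 21 + (-7) + 26 + 1 = 41
σ = (3, 0, 1, 2): 13 + 2 + 26 + (-5) = 36
σ = (3, 0, 2, 1): 13 + 2 + (-4) + 9 = 20
σ = (3, 1, 0, 2): 13 + 1 + 24 + (-5) = 33
σ = (3, 1, 2, 0): 13 + 1 + (-4) + 1 = 11
σ = (3, 2, 0, 1): 13 + 30 + 24 + 9 = 76
σ = (3, 2, 1, 0): 13 + 30 + 26 + 1 = 70
Optimal value attained by: σ = (0, 1, 3, 2).
Answer: det⊕(G) = 2; verdict: SINGULAR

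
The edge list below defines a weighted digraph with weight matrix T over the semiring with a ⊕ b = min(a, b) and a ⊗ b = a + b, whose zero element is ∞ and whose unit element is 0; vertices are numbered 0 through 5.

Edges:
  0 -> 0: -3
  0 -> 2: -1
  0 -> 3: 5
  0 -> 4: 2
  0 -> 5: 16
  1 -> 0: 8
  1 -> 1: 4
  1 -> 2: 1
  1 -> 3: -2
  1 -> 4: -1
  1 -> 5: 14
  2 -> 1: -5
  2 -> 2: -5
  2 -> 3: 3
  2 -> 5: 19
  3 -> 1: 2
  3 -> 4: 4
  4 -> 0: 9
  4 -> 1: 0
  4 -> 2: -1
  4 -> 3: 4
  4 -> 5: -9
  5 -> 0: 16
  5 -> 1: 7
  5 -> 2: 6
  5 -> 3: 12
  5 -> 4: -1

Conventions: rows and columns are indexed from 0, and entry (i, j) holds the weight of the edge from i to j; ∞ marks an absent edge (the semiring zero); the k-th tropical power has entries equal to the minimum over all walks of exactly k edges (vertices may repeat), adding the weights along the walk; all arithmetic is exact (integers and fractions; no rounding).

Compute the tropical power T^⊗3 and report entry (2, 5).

T^⊗2:
  [-6, -6, -6, 2, -1, -7]
  [5, -4, -4, 2, 2, -10]
  [3, -10, -10, -7, -6, 9]
  [10, 4, 3, 0, 1, -5]
  [6, -6, -6, -2, -10, 14]
  [8, -1, -2, 3, 6, -10]
T^⊗3:
  [-9, -11, -11, -8, -8, -10]
  [2, -9, -9, -6, -11, -7]
  [-2, -15, -15, -12, -11, -15]
  [7, -2, -2, 2, -6, -8]
  [-1, -11, -11, -8, -7, -19]
  [5, -7, -7, -3, -11, -3]
Key observation: the optimum is the walk 2->1->4->5, with weight (-5) + (-1) + (-9) = -15.
Optimal value attained by: walk 2->1->4->5.
Answer: (T^⊗3)[2][5] = -15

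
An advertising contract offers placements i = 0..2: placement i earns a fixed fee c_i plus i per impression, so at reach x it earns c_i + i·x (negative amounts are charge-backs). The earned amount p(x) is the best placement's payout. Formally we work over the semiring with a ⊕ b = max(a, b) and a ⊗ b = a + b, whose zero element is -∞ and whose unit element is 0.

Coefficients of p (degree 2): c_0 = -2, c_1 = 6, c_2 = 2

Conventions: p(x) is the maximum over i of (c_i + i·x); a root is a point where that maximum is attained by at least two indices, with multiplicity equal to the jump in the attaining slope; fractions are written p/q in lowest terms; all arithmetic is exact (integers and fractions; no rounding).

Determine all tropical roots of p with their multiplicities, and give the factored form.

hull edge (i=0, c=-2) to (i=1, c=6): slope 8, span 1
hull edge (i=1, c=6) to (i=2, c=2): slope -4, span 1
Factored form: p(x) = 2 ⊗ (x ⊕ (-8)) ⊗ (x ⊕ 4)
Answer: roots = -8 (mult 1), 4 (mult 1)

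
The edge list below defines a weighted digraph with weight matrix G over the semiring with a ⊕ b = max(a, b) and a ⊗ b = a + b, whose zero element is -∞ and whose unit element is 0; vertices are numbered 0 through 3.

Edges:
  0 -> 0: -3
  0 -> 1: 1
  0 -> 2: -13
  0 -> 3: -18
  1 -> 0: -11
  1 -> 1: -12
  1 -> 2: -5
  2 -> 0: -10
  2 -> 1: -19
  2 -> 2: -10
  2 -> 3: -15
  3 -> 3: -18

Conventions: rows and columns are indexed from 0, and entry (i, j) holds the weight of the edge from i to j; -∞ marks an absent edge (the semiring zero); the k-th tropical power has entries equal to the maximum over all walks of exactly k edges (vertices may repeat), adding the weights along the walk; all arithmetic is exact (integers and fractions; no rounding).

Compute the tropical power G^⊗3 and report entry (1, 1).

G^⊗2:
  [-6, -2, -4, -21]
  [-14, -10, -15, -20]
  [-13, -9, -20, -25]
  [-∞, -∞, -∞, -36]
G^⊗3:
  [-9, -5, -7, -19]
  [-17, -13, -15, -30]
  [-16, -12, -14, -31]
  [-∞, -∞, -∞, -54]
Key observation: the optimum is the walk 1->0->0->1, with weight (-11) + (-3) + 1 = -13.
Optimal value attained by: walk 1->0->0->1.
Answer: (G^⊗3)[1][1] = -13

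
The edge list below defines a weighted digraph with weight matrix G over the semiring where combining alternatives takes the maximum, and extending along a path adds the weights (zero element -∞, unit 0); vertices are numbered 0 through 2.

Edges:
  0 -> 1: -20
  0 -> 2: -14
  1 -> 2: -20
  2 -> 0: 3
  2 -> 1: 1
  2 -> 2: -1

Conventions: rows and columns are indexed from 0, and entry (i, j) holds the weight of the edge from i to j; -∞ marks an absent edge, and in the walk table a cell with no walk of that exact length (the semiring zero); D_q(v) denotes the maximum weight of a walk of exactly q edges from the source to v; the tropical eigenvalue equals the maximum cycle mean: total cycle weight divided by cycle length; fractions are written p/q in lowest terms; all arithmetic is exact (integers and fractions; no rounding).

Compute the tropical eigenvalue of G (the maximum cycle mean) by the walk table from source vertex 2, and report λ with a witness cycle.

q=0: [-∞, -∞, 0]
q=1: [3, 1, -1]
q=2: [2, 0, -2]
q=3: [1, -1, -3]
Optimal cycle mean attained by: cycle 2->2, total (-1), length 1.
Answer: λ = -1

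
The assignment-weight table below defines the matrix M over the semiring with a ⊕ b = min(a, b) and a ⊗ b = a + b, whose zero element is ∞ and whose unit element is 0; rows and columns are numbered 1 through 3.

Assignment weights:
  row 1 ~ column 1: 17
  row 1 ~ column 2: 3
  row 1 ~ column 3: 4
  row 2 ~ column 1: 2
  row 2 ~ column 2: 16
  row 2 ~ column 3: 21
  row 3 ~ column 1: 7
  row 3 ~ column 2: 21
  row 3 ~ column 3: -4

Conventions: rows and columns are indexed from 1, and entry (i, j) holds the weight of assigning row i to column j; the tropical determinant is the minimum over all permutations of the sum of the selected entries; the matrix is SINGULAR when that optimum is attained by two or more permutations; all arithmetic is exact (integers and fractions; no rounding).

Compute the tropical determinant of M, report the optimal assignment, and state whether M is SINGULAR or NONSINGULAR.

σ = (1, 2, 3): 17 + 16 + (-4) = 29
σ = (1, 3, 2): 17 + 21 + 21 = 59
σ = (2, 1, 3): 3 + 2 + (-4) = 1
σ = (2, 3, 1): 3 + 21 + 7 = 31
σ = (3, 1, 2): 4 + 2 + 21 = 27
σ = (3, 2, 1): 4 + 16 + 7 = 27
Optimal value attained by: σ = (2, 1, 3).
Answer: det⊕(M) = 1; verdict: NONSINGULAR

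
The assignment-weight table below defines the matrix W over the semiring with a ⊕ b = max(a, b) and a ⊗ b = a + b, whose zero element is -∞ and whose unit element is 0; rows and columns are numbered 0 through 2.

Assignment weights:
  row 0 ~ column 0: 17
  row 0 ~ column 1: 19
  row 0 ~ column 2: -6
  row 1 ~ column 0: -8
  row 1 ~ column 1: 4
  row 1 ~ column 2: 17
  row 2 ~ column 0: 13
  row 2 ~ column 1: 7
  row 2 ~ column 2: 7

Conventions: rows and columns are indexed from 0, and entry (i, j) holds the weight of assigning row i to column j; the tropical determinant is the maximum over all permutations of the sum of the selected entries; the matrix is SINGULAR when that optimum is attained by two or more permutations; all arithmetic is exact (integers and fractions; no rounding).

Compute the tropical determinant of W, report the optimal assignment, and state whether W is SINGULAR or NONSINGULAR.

σ = (0, 1, 2): 17 + 4 + 7 = 28
σ = (0, 2, 1): 17 + 17 + 7 = 41
σ = (1, 0, 2): 19 + (-8) + 7 = 18
σ = (1, 2, 0): 19 + 17 + 13 = 49
σ = (2, 0, 1): (-6) + (-8) + 7 = -7
σ = (2, 1, 0): (-6) + 4 + 13 = 11
Optimal value attained by: σ = (1, 2, 0).
Answer: det⊕(W) = 49; verdict: NONSINGULAR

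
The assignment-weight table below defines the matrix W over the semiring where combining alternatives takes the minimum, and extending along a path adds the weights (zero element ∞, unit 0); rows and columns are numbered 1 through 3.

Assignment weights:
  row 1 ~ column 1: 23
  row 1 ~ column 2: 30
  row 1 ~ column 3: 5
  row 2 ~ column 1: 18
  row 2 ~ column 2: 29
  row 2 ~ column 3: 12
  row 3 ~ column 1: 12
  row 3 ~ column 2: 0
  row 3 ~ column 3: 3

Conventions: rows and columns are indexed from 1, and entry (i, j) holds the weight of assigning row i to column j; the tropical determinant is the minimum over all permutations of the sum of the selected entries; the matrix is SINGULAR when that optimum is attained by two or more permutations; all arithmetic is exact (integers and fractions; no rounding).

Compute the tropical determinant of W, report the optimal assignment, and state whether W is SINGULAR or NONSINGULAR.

σ = (1, 2, 3): 23 + 29 + 3 = 55
σ = (1, 3, 2): 23 + 12 + 0 = 35
σ = (2, 1, 3): 30 + 18 + 3 = 51
σ = (2, 3, 1): 30 + 12 + 12 = 54
σ = (3, 1, 2): 5 + 18 + 0 = 23
σ = (3, 2, 1): 5 + 29 + 12 = 46
Optimal value attained by: σ = (3, 1, 2).
Answer: det⊕(W) = 23; verdict: NONSINGULAR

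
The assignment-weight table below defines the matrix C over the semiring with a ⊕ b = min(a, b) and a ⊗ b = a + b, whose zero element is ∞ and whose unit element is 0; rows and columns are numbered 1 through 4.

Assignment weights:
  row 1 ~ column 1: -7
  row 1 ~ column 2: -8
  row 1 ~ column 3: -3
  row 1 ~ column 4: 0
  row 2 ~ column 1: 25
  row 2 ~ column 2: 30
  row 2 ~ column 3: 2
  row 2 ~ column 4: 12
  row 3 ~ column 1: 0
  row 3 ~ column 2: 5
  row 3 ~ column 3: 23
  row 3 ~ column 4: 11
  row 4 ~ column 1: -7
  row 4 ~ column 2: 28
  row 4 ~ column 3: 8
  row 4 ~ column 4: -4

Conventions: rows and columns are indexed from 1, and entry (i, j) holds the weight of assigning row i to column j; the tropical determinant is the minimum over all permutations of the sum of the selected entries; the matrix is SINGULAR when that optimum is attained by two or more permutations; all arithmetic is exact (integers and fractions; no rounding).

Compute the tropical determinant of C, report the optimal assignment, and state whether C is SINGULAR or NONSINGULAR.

σ = (1, 2, 3, 4): (-7) + 30 + 23 + (-4) = 42
σ = (1, 2, 4, 3): (-7) + 30 + 11 + 8 = 42
σ = (1, 3, 2, 4): (-7) + 2 + 5 + (-4) = -4
σ = (1, 3, 4, 2): (-7) + 2 + 11 + 28 = 34
σ = (1, 4, 2, 3): (-7) + 12 + 5 + 8 = 18
σ = (1, 4, 3, 2): (-7) + 12 + 23 + 28 = 56
σ = (2, 1, 3, 4): (-8) + 25 + 23 + (-4) = 36
σ = (2, 1, 4, 3): (-8) + 25 + 11 + 8 = 36
σ = (2, 3, 1, 4): (-8) + 2 + 0 + (-4) = -10
σ = (2, 3, 4, 1): (-8) + 2 + 11 + (-7) = -2
σ = (2, 4, 1, 3): (-8) + 12 + 0 + 8 = 12
σ = (2, 4, 3, 1): (-8) + 12 + 23 + (-7) = 20
σ = (3, 1, 2, 4): (-3) + 25 + 5 + (-4) = 23
σ = (3, 1, 4, 2): (-3) + 25 + 11 + 28 = 61
σ = (3, 2, 1, 4): (-3) + 30 + 0 + (-4) = 23
σ = (3, 2, 4, 1): (-3) + 30 + 11 + (-7) = 31
σ = (3, 4, 1, 2): (-3) + 12 + 0 + 28 = 37
σ = (3, 4, 2, 1): (-3) + 12 + 5 + (-7) = 7
σ = (4, 1, 2, 3): 0 + 25 + 5 + 8 = 38
σ = (4, 1, 3, 2): 0 + 25 + 23 + 28 = 76
σ = (4, 2, 1, 3): 0 + 30 + 0 + 8 = 38
σ = (4, 2, 3, 1): 0 + 30 + 23 + (-7) = 46
σ = (4, 3, 1, 2): 0 + 2 + 0 + 28 = 30
σ = (4, 3, 2, 1): 0 + 2 + 5 + (-7) = 0
Optimal value attained by: σ = (2, 3, 1, 4).
Answer: det⊕(C) = -10; verdict: NONSINGULAR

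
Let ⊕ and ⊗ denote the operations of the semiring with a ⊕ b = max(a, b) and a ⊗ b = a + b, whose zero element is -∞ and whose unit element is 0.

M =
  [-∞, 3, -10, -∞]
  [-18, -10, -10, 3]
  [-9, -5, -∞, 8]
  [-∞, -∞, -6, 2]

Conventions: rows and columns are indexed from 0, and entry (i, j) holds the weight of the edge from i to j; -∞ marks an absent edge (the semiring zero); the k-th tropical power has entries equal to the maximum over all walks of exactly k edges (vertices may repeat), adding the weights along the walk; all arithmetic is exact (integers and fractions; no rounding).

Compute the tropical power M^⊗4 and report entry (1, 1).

M^⊗2:
  [-15, -7, -7, 6]
  [-19, -15, -3, 5]
  [-23, -6, 2, 10]
  [-15, -11, -4, 4]
M^⊗3:
  [-16, -12, 0, 8]
  [-12, -8, -1, 7]
  [-7, -3, 4, 12]
  [-13, -9, -2, 6]
M^⊗4:
  [-9, -5, 2, 10]
  [-10, -6, 1, 9]
  [-5, -1, 6, 14]
  [-11, -7, 0, 8]
Key observation: the optimum is the walk 1->3->3->2->1, with weight 3 + 2 + (-6) + (-5) = -6.
Optimal value attained by: walk 1->3->3->2->1.
Answer: (M^⊗4)[1][1] = -6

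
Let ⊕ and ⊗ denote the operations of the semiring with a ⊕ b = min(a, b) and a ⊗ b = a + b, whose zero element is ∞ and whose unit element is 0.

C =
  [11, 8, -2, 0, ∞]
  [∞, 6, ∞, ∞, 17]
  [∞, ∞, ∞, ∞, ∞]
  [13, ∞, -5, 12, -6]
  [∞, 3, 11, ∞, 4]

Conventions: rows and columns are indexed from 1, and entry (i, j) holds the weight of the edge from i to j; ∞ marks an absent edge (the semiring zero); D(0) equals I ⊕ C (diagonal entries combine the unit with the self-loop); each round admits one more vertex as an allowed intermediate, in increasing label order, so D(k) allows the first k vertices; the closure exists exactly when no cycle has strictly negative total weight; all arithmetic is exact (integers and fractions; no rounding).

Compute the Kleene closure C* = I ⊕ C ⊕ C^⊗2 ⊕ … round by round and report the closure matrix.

D(0):
  [0, 8, -2, 0, ∞]
  [∞, 0, ∞, ∞, 17]
  [∞, ∞, 0, ∞, ∞]
  [13, ∞, -5, 0, -6]
  [∞, 3, 11, ∞, 0]
D(1):
  [0, 8, -2, 0, ∞]
  [∞, 0, ∞, ∞, 17]
  [∞, ∞, 0, ∞, ∞]
  [13, 21, -5, 0, -6]
  [∞, 3, 11, ∞, 0]
D(2):
  [0, 8, -2, 0, 25]
  [∞, 0, ∞, ∞, 17]
  [∞, ∞, 0, ∞, ∞]
  [13, 21, -5, 0, -6]
  [∞, 3, 11, ∞, 0]
D(3):
  [0, 8, -2, 0, 25]
  [∞, 0, ∞, ∞, 17]
  [∞, ∞, 0, ∞, ∞]
  [13, 21, -5, 0, -6]
  [∞, 3, 11, ∞, 0]
D(4):
  [0, 8, -5, 0, -6]
  [∞, 0, ∞, ∞, 17]
  [∞, ∞, 0, ∞, ∞]
  [13, 21, -5, 0, -6]
  [∞, 3, 11, ∞, 0]
D(5):
  [0, -3, -5, 0, -6]
  [∞, 0, 28, ∞, 17]
  [∞, ∞, 0, ∞, ∞]
  [13, -3, -5, 0, -6]
  [∞, 3, 11, ∞, 0]
Answer: C* = [[0, -3, -5, 0, -6], [∞, 0, 28, ∞, 17], [∞, ∞, 0, ∞, ∞], [13, -3, -5, 0, -6], [∞, 3, 11, ∞, 0]]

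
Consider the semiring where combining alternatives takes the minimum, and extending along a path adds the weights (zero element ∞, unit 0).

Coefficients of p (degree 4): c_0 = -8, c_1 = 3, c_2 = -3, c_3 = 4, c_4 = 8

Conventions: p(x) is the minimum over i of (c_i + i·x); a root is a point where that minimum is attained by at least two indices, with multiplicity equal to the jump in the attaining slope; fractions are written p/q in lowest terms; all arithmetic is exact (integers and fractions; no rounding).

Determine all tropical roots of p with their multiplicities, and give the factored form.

hull edge (i=0, c=-8) to (i=2, c=-3): slope 5/2, span 2
hull edge (i=2, c=-3) to (i=4, c=8): slope 11/2, span 2
Factored form: p(x) = 8 ⊗ (x ⊕ (-11/2)) ⊗ (x ⊕ (-11/2)) ⊗ (x ⊕ (-5/2)) ⊗ (x ⊕ (-5/2))
Answer: roots = -11/2 (mult 2), -5/2 (mult 2)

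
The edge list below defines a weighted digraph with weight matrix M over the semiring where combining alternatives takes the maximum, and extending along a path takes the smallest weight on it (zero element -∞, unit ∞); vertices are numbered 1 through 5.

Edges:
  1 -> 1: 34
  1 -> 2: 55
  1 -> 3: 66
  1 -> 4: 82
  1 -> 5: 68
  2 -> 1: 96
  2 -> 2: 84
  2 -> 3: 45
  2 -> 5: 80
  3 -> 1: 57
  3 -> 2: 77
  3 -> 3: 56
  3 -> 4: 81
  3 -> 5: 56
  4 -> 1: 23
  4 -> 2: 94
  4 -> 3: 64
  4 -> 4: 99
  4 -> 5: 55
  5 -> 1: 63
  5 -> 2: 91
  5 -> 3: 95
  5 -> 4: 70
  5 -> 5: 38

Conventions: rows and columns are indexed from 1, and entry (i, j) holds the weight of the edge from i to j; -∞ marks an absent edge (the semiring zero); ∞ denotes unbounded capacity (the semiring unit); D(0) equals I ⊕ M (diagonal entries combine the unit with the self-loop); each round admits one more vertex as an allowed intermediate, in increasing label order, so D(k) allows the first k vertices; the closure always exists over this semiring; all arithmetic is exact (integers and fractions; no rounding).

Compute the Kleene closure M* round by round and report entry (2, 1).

D(0):
  [∞, 55, 66, 82, 68]
  [96, ∞, 45, -∞, 80]
  [57, 77, ∞, 81, 56]
  [23, 94, 64, ∞, 55]
  [63, 91, 95, 70, ∞]
D(1):
  [∞, 55, 66, 82, 68]
  [96, ∞, 66, 82, 80]
  [57, 77, ∞, 81, 57]
  [23, 94, 64, ∞, 55]
  [63, 91, 95, 70, ∞]
D(2):
  [∞, 55, 66, 82, 68]
  [96, ∞, 66, 82, 80]
  [77, 77, ∞, 81, 77]
  [94, 94, 66, ∞, 80]
  [91, 91, 95, 82, ∞]
D(3):
  [∞, 66, 66, 82, 68]
  [96, ∞, 66, 82, 80]
  [77, 77, ∞, 81, 77]
  [94, 94, 66, ∞, 80]
  [91, 91, 95, 82, ∞]
D(4):
  [∞, 82, 66, 82, 80]
  [96, ∞, 66, 82, 80]
  [81, 81, ∞, 81, 80]
  [94, 94, 66, ∞, 80]
  [91, 91, 95, 82, ∞]
D(5):
  [∞, 82, 80, 82, 80]
  [96, ∞, 80, 82, 80]
  [81, 81, ∞, 81, 80]
  [94, 94, 80, ∞, 80]
  [91, 91, 95, 82, ∞]
Answer: M*[2][1] = 96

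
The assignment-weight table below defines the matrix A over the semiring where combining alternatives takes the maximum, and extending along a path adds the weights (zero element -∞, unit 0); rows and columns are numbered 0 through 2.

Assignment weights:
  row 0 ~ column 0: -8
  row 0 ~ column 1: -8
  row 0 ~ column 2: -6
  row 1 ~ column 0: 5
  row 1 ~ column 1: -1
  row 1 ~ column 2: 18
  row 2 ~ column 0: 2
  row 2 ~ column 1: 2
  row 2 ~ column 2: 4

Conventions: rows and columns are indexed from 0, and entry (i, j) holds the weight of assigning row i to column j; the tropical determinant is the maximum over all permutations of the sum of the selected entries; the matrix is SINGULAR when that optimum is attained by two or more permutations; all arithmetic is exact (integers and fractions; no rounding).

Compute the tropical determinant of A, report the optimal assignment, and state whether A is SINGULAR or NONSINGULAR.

σ = (0, 1, 2): (-8) + (-1) + 4 = -5
σ = (0, 2, 1): (-8) + 18 + 2 = 12
σ = (1, 0, 2): (-8) + 5 + 4 = 1
σ = (1, 2, 0): (-8) + 18 + 2 = 12
σ = (2, 0, 1): (-6) + 5 + 2 = 1
σ = (2, 1, 0): (-6) + (-1) + 2 = -5
Optimal value attained by: σ = (0, 2, 1).
Answer: det⊕(A) = 12; verdict: SINGULAR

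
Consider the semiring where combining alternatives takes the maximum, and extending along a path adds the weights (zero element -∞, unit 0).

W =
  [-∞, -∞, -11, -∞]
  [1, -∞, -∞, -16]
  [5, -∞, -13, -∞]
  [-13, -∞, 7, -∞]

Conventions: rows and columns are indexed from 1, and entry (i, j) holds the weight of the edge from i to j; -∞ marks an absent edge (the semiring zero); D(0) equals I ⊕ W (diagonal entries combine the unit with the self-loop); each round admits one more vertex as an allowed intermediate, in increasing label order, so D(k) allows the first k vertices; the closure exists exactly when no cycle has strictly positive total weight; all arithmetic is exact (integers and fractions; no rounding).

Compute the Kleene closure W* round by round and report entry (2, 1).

D(0):
  [0, -∞, -11, -∞]
  [1, 0, -∞, -16]
  [5, -∞, 0, -∞]
  [-13, -∞, 7, 0]
D(1):
  [0, -∞, -11, -∞]
  [1, 0, -10, -16]
  [5, -∞, 0, -∞]
  [-13, -∞, 7, 0]
D(2):
  [0, -∞, -11, -∞]
  [1, 0, -10, -16]
  [5, -∞, 0, -∞]
  [-13, -∞, 7, 0]
D(3):
  [0, -∞, -11, -∞]
  [1, 0, -10, -16]
  [5, -∞, 0, -∞]
  [12, -∞, 7, 0]
D(4):
  [0, -∞, -11, -∞]
  [1, 0, -9, -16]
  [5, -∞, 0, -∞]
  [12, -∞, 7, 0]
Answer: W*[2][1] = 1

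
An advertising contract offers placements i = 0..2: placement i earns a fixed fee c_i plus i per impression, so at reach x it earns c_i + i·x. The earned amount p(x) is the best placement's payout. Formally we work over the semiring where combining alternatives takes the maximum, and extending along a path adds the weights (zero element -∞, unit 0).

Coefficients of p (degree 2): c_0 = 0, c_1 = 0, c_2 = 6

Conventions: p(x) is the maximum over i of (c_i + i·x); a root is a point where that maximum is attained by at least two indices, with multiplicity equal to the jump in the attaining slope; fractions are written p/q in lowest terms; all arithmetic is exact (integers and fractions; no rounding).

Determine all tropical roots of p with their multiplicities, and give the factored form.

hull edge (i=0, c=0) to (i=2, c=6): slope 3, span 2
Factored form: p(x) = 6 ⊗ (x ⊕ (-3)) ⊗ (x ⊕ (-3))
Answer: roots = -3 (mult 2)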